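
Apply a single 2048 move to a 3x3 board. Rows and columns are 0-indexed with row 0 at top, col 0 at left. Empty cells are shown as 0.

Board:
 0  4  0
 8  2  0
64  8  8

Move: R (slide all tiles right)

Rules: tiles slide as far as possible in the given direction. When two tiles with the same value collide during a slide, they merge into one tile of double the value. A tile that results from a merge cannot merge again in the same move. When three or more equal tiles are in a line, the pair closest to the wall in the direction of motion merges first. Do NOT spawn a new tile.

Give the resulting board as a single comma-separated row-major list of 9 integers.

Answer: 0, 0, 4, 0, 8, 2, 0, 64, 16

Derivation:
Slide right:
row 0: [0, 4, 0] -> [0, 0, 4]
row 1: [8, 2, 0] -> [0, 8, 2]
row 2: [64, 8, 8] -> [0, 64, 16]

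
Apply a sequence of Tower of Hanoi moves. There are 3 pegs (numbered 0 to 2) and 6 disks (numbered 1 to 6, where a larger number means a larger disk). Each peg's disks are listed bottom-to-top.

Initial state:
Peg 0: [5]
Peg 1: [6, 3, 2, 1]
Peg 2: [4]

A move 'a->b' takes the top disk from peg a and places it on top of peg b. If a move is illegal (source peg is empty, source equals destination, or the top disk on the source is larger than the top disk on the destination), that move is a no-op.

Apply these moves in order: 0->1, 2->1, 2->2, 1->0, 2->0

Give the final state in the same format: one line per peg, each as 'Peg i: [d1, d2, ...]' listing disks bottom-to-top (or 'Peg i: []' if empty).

After move 1 (0->1):
Peg 0: [5]
Peg 1: [6, 3, 2, 1]
Peg 2: [4]

After move 2 (2->1):
Peg 0: [5]
Peg 1: [6, 3, 2, 1]
Peg 2: [4]

After move 3 (2->2):
Peg 0: [5]
Peg 1: [6, 3, 2, 1]
Peg 2: [4]

After move 4 (1->0):
Peg 0: [5, 1]
Peg 1: [6, 3, 2]
Peg 2: [4]

After move 5 (2->0):
Peg 0: [5, 1]
Peg 1: [6, 3, 2]
Peg 2: [4]

Answer: Peg 0: [5, 1]
Peg 1: [6, 3, 2]
Peg 2: [4]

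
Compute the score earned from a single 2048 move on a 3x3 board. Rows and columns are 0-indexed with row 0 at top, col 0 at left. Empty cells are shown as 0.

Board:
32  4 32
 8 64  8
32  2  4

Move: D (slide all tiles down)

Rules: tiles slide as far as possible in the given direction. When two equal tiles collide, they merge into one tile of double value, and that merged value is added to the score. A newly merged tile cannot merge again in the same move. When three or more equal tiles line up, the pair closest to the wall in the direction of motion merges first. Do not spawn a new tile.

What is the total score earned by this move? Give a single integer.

Slide down:
col 0: [32, 8, 32] -> [32, 8, 32]  score +0 (running 0)
col 1: [4, 64, 2] -> [4, 64, 2]  score +0 (running 0)
col 2: [32, 8, 4] -> [32, 8, 4]  score +0 (running 0)
Board after move:
32  4 32
 8 64  8
32  2  4

Answer: 0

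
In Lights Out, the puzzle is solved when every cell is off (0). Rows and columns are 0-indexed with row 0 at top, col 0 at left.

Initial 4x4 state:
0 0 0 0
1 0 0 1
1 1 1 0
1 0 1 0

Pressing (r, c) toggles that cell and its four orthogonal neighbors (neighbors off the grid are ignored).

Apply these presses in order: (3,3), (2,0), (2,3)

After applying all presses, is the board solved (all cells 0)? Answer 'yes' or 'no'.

After press 1 at (3,3):
0 0 0 0
1 0 0 1
1 1 1 1
1 0 0 1

After press 2 at (2,0):
0 0 0 0
0 0 0 1
0 0 1 1
0 0 0 1

After press 3 at (2,3):
0 0 0 0
0 0 0 0
0 0 0 0
0 0 0 0

Lights still on: 0

Answer: yes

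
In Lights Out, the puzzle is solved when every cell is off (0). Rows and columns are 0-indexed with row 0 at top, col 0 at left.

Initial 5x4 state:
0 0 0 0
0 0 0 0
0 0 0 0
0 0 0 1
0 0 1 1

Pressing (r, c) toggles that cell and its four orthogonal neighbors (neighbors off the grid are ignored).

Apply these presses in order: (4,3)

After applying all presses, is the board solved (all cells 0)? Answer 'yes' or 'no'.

Answer: yes

Derivation:
After press 1 at (4,3):
0 0 0 0
0 0 0 0
0 0 0 0
0 0 0 0
0 0 0 0

Lights still on: 0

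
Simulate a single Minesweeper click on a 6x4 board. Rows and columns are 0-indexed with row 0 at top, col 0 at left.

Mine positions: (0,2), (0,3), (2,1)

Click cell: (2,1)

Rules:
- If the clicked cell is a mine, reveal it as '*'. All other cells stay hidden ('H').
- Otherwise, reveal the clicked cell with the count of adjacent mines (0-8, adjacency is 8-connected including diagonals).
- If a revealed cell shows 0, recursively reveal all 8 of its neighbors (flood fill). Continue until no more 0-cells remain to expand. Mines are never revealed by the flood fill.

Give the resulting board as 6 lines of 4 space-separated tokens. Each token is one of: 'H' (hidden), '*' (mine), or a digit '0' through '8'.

H H H H
H H H H
H * H H
H H H H
H H H H
H H H H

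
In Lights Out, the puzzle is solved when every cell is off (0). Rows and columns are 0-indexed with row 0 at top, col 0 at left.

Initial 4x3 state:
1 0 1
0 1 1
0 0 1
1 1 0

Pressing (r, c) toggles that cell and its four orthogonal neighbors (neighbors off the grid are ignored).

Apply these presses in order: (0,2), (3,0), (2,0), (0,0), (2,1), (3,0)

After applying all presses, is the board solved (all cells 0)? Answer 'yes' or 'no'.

Answer: yes

Derivation:
After press 1 at (0,2):
1 1 0
0 1 0
0 0 1
1 1 0

After press 2 at (3,0):
1 1 0
0 1 0
1 0 1
0 0 0

After press 3 at (2,0):
1 1 0
1 1 0
0 1 1
1 0 0

After press 4 at (0,0):
0 0 0
0 1 0
0 1 1
1 0 0

After press 5 at (2,1):
0 0 0
0 0 0
1 0 0
1 1 0

After press 6 at (3,0):
0 0 0
0 0 0
0 0 0
0 0 0

Lights still on: 0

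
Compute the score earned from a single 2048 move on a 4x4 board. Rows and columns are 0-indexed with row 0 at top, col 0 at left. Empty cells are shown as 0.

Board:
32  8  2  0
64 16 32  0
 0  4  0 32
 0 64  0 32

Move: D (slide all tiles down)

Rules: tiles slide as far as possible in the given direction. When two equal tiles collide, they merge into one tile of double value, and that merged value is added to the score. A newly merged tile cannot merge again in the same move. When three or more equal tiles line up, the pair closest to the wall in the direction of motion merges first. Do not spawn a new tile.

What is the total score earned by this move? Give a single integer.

Slide down:
col 0: [32, 64, 0, 0] -> [0, 0, 32, 64]  score +0 (running 0)
col 1: [8, 16, 4, 64] -> [8, 16, 4, 64]  score +0 (running 0)
col 2: [2, 32, 0, 0] -> [0, 0, 2, 32]  score +0 (running 0)
col 3: [0, 0, 32, 32] -> [0, 0, 0, 64]  score +64 (running 64)
Board after move:
 0  8  0  0
 0 16  0  0
32  4  2  0
64 64 32 64

Answer: 64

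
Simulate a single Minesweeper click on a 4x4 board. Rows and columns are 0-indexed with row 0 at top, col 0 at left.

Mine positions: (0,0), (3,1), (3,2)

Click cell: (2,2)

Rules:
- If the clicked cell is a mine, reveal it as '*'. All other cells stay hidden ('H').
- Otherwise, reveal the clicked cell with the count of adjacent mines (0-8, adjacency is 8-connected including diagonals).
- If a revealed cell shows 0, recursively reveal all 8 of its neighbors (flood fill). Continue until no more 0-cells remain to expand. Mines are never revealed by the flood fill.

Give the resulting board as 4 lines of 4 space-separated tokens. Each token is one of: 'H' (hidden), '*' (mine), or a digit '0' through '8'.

H H H H
H H H H
H H 2 H
H H H H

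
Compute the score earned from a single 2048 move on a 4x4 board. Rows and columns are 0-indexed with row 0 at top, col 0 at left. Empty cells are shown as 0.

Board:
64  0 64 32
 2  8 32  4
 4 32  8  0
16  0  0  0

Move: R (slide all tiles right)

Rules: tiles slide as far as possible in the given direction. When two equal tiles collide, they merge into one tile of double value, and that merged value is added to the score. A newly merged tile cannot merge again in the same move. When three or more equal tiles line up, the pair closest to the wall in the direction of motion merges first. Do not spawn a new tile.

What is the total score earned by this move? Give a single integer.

Answer: 128

Derivation:
Slide right:
row 0: [64, 0, 64, 32] -> [0, 0, 128, 32]  score +128 (running 128)
row 1: [2, 8, 32, 4] -> [2, 8, 32, 4]  score +0 (running 128)
row 2: [4, 32, 8, 0] -> [0, 4, 32, 8]  score +0 (running 128)
row 3: [16, 0, 0, 0] -> [0, 0, 0, 16]  score +0 (running 128)
Board after move:
  0   0 128  32
  2   8  32   4
  0   4  32   8
  0   0   0  16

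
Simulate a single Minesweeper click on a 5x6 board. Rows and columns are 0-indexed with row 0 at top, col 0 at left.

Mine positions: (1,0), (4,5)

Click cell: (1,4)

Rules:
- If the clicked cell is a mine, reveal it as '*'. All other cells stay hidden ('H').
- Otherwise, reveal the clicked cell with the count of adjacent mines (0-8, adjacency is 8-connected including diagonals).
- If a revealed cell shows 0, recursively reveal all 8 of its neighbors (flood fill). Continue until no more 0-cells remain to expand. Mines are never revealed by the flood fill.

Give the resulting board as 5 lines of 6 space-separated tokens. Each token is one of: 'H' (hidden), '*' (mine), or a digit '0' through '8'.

H 1 0 0 0 0
H 1 0 0 0 0
1 1 0 0 0 0
0 0 0 0 1 1
0 0 0 0 1 H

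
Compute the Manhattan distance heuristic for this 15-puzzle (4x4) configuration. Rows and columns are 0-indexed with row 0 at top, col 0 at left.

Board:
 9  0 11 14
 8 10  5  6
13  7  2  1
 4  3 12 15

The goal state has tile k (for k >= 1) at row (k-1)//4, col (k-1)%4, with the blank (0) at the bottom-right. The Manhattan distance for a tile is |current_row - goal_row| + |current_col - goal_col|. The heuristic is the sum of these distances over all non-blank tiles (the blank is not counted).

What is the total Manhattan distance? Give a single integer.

Answer: 41

Derivation:
Tile 9: (0,0)->(2,0) = 2
Tile 11: (0,2)->(2,2) = 2
Tile 14: (0,3)->(3,1) = 5
Tile 8: (1,0)->(1,3) = 3
Tile 10: (1,1)->(2,1) = 1
Tile 5: (1,2)->(1,0) = 2
Tile 6: (1,3)->(1,1) = 2
Tile 13: (2,0)->(3,0) = 1
Tile 7: (2,1)->(1,2) = 2
Tile 2: (2,2)->(0,1) = 3
Tile 1: (2,3)->(0,0) = 5
Tile 4: (3,0)->(0,3) = 6
Tile 3: (3,1)->(0,2) = 4
Tile 12: (3,2)->(2,3) = 2
Tile 15: (3,3)->(3,2) = 1
Sum: 2 + 2 + 5 + 3 + 1 + 2 + 2 + 1 + 2 + 3 + 5 + 6 + 4 + 2 + 1 = 41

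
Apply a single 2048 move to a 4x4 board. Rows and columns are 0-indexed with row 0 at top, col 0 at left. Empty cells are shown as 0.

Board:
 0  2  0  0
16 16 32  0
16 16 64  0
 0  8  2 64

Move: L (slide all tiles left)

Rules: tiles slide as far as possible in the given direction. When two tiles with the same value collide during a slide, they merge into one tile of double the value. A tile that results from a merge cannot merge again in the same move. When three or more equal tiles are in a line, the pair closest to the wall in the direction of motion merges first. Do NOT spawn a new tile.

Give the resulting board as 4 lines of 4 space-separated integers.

Answer:  2  0  0  0
32 32  0  0
32 64  0  0
 8  2 64  0

Derivation:
Slide left:
row 0: [0, 2, 0, 0] -> [2, 0, 0, 0]
row 1: [16, 16, 32, 0] -> [32, 32, 0, 0]
row 2: [16, 16, 64, 0] -> [32, 64, 0, 0]
row 3: [0, 8, 2, 64] -> [8, 2, 64, 0]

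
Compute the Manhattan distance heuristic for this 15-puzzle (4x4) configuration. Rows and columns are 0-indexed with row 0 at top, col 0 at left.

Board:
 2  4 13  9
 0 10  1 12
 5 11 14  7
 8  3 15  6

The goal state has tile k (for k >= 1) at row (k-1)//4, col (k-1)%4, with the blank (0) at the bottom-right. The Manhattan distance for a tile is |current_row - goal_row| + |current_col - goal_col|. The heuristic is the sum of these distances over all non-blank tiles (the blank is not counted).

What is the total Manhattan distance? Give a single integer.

Answer: 37

Derivation:
Tile 2: at (0,0), goal (0,1), distance |0-0|+|0-1| = 1
Tile 4: at (0,1), goal (0,3), distance |0-0|+|1-3| = 2
Tile 13: at (0,2), goal (3,0), distance |0-3|+|2-0| = 5
Tile 9: at (0,3), goal (2,0), distance |0-2|+|3-0| = 5
Tile 10: at (1,1), goal (2,1), distance |1-2|+|1-1| = 1
Tile 1: at (1,2), goal (0,0), distance |1-0|+|2-0| = 3
Tile 12: at (1,3), goal (2,3), distance |1-2|+|3-3| = 1
Tile 5: at (2,0), goal (1,0), distance |2-1|+|0-0| = 1
Tile 11: at (2,1), goal (2,2), distance |2-2|+|1-2| = 1
Tile 14: at (2,2), goal (3,1), distance |2-3|+|2-1| = 2
Tile 7: at (2,3), goal (1,2), distance |2-1|+|3-2| = 2
Tile 8: at (3,0), goal (1,3), distance |3-1|+|0-3| = 5
Tile 3: at (3,1), goal (0,2), distance |3-0|+|1-2| = 4
Tile 15: at (3,2), goal (3,2), distance |3-3|+|2-2| = 0
Tile 6: at (3,3), goal (1,1), distance |3-1|+|3-1| = 4
Sum: 1 + 2 + 5 + 5 + 1 + 3 + 1 + 1 + 1 + 2 + 2 + 5 + 4 + 0 + 4 = 37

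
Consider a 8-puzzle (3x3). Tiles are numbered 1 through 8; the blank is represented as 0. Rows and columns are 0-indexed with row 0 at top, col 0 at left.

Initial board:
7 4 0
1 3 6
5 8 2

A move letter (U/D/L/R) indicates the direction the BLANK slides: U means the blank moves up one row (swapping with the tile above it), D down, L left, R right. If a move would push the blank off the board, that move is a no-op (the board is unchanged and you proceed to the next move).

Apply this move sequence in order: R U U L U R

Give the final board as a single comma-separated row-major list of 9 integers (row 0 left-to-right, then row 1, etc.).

Answer: 7, 4, 0, 1, 3, 6, 5, 8, 2

Derivation:
After move 1 (R):
7 4 0
1 3 6
5 8 2

After move 2 (U):
7 4 0
1 3 6
5 8 2

After move 3 (U):
7 4 0
1 3 6
5 8 2

After move 4 (L):
7 0 4
1 3 6
5 8 2

After move 5 (U):
7 0 4
1 3 6
5 8 2

After move 6 (R):
7 4 0
1 3 6
5 8 2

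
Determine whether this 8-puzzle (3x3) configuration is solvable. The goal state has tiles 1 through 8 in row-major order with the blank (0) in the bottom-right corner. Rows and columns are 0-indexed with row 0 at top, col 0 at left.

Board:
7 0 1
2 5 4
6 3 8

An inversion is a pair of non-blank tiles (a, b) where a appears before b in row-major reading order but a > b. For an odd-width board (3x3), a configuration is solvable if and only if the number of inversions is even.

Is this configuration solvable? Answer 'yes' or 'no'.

Answer: yes

Derivation:
Inversions (pairs i<j in row-major order where tile[i] > tile[j] > 0): 10
10 is even, so the puzzle is solvable.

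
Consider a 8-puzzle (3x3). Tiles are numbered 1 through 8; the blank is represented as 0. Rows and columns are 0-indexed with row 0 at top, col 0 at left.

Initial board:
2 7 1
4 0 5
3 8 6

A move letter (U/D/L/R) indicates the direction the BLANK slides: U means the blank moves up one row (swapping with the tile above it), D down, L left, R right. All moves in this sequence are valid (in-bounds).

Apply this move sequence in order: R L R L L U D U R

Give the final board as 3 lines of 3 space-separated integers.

After move 1 (R):
2 7 1
4 5 0
3 8 6

After move 2 (L):
2 7 1
4 0 5
3 8 6

After move 3 (R):
2 7 1
4 5 0
3 8 6

After move 4 (L):
2 7 1
4 0 5
3 8 6

After move 5 (L):
2 7 1
0 4 5
3 8 6

After move 6 (U):
0 7 1
2 4 5
3 8 6

After move 7 (D):
2 7 1
0 4 5
3 8 6

After move 8 (U):
0 7 1
2 4 5
3 8 6

After move 9 (R):
7 0 1
2 4 5
3 8 6

Answer: 7 0 1
2 4 5
3 8 6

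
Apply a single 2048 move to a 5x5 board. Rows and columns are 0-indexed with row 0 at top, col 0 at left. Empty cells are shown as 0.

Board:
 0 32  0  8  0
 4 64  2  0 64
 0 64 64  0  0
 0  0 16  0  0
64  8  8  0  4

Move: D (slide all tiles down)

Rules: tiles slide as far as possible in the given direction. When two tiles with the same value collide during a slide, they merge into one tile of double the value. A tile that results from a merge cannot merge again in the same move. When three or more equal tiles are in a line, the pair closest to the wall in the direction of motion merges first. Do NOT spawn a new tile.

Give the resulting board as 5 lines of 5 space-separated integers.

Answer:   0   0   0   0   0
  0   0   2   0   0
  0  32  64   0   0
  4 128  16   0  64
 64   8   8   8   4

Derivation:
Slide down:
col 0: [0, 4, 0, 0, 64] -> [0, 0, 0, 4, 64]
col 1: [32, 64, 64, 0, 8] -> [0, 0, 32, 128, 8]
col 2: [0, 2, 64, 16, 8] -> [0, 2, 64, 16, 8]
col 3: [8, 0, 0, 0, 0] -> [0, 0, 0, 0, 8]
col 4: [0, 64, 0, 0, 4] -> [0, 0, 0, 64, 4]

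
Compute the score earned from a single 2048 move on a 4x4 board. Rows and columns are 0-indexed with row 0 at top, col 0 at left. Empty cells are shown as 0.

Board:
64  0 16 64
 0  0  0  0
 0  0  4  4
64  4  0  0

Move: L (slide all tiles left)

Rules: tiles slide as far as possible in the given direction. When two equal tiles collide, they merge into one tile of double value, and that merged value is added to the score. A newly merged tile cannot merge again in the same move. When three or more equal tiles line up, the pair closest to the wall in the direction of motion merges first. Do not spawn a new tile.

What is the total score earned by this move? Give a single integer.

Answer: 8

Derivation:
Slide left:
row 0: [64, 0, 16, 64] -> [64, 16, 64, 0]  score +0 (running 0)
row 1: [0, 0, 0, 0] -> [0, 0, 0, 0]  score +0 (running 0)
row 2: [0, 0, 4, 4] -> [8, 0, 0, 0]  score +8 (running 8)
row 3: [64, 4, 0, 0] -> [64, 4, 0, 0]  score +0 (running 8)
Board after move:
64 16 64  0
 0  0  0  0
 8  0  0  0
64  4  0  0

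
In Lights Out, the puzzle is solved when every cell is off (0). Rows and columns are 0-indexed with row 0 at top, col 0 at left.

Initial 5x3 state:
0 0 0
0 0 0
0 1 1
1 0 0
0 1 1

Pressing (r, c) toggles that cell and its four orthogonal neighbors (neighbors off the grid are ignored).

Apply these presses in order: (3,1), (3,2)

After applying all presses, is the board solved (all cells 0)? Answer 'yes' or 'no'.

Answer: yes

Derivation:
After press 1 at (3,1):
0 0 0
0 0 0
0 0 1
0 1 1
0 0 1

After press 2 at (3,2):
0 0 0
0 0 0
0 0 0
0 0 0
0 0 0

Lights still on: 0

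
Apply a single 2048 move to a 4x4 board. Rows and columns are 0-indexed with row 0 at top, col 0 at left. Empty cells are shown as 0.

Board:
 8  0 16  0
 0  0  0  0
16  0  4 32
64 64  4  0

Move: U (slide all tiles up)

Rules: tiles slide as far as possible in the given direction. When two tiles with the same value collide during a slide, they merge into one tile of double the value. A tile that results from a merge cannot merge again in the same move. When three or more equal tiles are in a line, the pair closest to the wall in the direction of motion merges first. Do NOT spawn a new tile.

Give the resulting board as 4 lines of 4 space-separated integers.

Answer:  8 64 16 32
16  0  8  0
64  0  0  0
 0  0  0  0

Derivation:
Slide up:
col 0: [8, 0, 16, 64] -> [8, 16, 64, 0]
col 1: [0, 0, 0, 64] -> [64, 0, 0, 0]
col 2: [16, 0, 4, 4] -> [16, 8, 0, 0]
col 3: [0, 0, 32, 0] -> [32, 0, 0, 0]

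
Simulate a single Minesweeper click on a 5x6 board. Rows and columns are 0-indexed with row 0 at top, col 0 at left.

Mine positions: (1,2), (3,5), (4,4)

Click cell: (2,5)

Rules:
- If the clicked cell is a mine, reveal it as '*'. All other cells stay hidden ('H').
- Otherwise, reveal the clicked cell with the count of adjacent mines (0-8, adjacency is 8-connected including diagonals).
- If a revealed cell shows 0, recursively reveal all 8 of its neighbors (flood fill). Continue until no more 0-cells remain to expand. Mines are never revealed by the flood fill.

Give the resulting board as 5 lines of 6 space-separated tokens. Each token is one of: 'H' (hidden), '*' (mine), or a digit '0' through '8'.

H H H H H H
H H H H H H
H H H H H 1
H H H H H H
H H H H H H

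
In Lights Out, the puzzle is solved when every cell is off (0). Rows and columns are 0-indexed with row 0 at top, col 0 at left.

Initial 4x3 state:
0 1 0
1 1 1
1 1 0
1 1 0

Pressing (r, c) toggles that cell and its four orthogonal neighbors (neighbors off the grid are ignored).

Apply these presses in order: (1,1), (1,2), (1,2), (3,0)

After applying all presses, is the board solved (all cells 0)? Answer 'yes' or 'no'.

After press 1 at (1,1):
0 0 0
0 0 0
1 0 0
1 1 0

After press 2 at (1,2):
0 0 1
0 1 1
1 0 1
1 1 0

After press 3 at (1,2):
0 0 0
0 0 0
1 0 0
1 1 0

After press 4 at (3,0):
0 0 0
0 0 0
0 0 0
0 0 0

Lights still on: 0

Answer: yes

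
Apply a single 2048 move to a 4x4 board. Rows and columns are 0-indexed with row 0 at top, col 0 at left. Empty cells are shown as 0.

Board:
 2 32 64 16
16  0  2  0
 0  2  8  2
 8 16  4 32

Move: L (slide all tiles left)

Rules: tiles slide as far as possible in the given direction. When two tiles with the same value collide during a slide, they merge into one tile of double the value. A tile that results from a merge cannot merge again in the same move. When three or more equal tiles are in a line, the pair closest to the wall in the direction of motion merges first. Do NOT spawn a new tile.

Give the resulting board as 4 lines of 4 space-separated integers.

Answer:  2 32 64 16
16  2  0  0
 2  8  2  0
 8 16  4 32

Derivation:
Slide left:
row 0: [2, 32, 64, 16] -> [2, 32, 64, 16]
row 1: [16, 0, 2, 0] -> [16, 2, 0, 0]
row 2: [0, 2, 8, 2] -> [2, 8, 2, 0]
row 3: [8, 16, 4, 32] -> [8, 16, 4, 32]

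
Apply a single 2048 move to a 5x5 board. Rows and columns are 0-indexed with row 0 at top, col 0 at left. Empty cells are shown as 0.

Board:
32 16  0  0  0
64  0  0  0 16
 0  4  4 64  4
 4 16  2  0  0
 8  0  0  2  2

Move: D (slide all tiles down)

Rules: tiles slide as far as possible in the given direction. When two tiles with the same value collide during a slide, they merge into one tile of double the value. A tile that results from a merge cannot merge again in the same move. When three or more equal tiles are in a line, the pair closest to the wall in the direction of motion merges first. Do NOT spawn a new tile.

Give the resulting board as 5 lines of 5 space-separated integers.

Answer:  0  0  0  0  0
32  0  0  0  0
64 16  0  0 16
 4  4  4 64  4
 8 16  2  2  2

Derivation:
Slide down:
col 0: [32, 64, 0, 4, 8] -> [0, 32, 64, 4, 8]
col 1: [16, 0, 4, 16, 0] -> [0, 0, 16, 4, 16]
col 2: [0, 0, 4, 2, 0] -> [0, 0, 0, 4, 2]
col 3: [0, 0, 64, 0, 2] -> [0, 0, 0, 64, 2]
col 4: [0, 16, 4, 0, 2] -> [0, 0, 16, 4, 2]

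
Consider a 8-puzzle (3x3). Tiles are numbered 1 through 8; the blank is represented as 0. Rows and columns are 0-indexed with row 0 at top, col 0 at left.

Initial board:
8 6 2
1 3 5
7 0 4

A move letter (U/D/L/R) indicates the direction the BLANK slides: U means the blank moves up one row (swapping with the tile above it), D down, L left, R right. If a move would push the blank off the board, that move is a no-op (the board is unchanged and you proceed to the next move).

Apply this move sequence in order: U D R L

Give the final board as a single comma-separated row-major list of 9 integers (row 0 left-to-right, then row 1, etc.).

Answer: 8, 6, 2, 1, 3, 5, 7, 0, 4

Derivation:
After move 1 (U):
8 6 2
1 0 5
7 3 4

After move 2 (D):
8 6 2
1 3 5
7 0 4

After move 3 (R):
8 6 2
1 3 5
7 4 0

After move 4 (L):
8 6 2
1 3 5
7 0 4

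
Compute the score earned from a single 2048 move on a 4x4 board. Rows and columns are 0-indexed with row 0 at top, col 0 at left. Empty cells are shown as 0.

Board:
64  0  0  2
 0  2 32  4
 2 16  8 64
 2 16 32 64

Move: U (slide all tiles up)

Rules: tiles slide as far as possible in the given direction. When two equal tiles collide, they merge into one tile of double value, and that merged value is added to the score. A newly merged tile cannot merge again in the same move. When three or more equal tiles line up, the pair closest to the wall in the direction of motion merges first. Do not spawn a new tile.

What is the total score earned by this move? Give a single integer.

Slide up:
col 0: [64, 0, 2, 2] -> [64, 4, 0, 0]  score +4 (running 4)
col 1: [0, 2, 16, 16] -> [2, 32, 0, 0]  score +32 (running 36)
col 2: [0, 32, 8, 32] -> [32, 8, 32, 0]  score +0 (running 36)
col 3: [2, 4, 64, 64] -> [2, 4, 128, 0]  score +128 (running 164)
Board after move:
 64   2  32   2
  4  32   8   4
  0   0  32 128
  0   0   0   0

Answer: 164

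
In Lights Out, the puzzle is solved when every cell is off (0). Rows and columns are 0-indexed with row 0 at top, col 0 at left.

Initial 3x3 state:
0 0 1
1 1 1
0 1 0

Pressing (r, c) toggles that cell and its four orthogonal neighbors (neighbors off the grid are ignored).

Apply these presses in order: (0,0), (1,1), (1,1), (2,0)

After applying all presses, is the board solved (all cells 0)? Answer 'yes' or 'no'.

Answer: no

Derivation:
After press 1 at (0,0):
1 1 1
0 1 1
0 1 0

After press 2 at (1,1):
1 0 1
1 0 0
0 0 0

After press 3 at (1,1):
1 1 1
0 1 1
0 1 0

After press 4 at (2,0):
1 1 1
1 1 1
1 0 0

Lights still on: 7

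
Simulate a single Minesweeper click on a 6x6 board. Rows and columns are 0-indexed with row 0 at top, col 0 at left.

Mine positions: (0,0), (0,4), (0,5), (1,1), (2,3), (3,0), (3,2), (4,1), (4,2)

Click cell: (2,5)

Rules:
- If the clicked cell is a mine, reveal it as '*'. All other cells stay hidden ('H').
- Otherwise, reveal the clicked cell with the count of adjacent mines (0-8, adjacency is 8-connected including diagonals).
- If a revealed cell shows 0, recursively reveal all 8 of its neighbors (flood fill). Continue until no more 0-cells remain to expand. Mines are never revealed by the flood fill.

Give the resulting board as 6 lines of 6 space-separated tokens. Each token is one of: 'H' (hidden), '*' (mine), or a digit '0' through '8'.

H H H H H H
H H H H 3 2
H H H H 1 0
H H H 3 1 0
H H H 2 0 0
H H H 1 0 0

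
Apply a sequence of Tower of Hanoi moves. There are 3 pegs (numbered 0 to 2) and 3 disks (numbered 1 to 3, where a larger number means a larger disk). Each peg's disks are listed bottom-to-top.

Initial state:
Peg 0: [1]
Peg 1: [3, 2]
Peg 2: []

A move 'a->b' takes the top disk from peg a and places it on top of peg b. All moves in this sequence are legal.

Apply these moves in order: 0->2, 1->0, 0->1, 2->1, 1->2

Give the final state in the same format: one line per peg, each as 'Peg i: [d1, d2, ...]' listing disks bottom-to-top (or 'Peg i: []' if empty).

Answer: Peg 0: []
Peg 1: [3, 2]
Peg 2: [1]

Derivation:
After move 1 (0->2):
Peg 0: []
Peg 1: [3, 2]
Peg 2: [1]

After move 2 (1->0):
Peg 0: [2]
Peg 1: [3]
Peg 2: [1]

After move 3 (0->1):
Peg 0: []
Peg 1: [3, 2]
Peg 2: [1]

After move 4 (2->1):
Peg 0: []
Peg 1: [3, 2, 1]
Peg 2: []

After move 5 (1->2):
Peg 0: []
Peg 1: [3, 2]
Peg 2: [1]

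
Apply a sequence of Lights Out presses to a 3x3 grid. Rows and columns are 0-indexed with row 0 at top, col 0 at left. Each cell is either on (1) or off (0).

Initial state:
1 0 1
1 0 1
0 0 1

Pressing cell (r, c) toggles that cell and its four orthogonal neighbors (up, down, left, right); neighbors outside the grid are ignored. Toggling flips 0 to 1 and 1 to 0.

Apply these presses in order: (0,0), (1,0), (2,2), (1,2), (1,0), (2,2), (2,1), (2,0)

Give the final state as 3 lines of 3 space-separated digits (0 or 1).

Answer: 0 1 0
1 0 0
0 0 1

Derivation:
After press 1 at (0,0):
0 1 1
0 0 1
0 0 1

After press 2 at (1,0):
1 1 1
1 1 1
1 0 1

After press 3 at (2,2):
1 1 1
1 1 0
1 1 0

After press 4 at (1,2):
1 1 0
1 0 1
1 1 1

After press 5 at (1,0):
0 1 0
0 1 1
0 1 1

After press 6 at (2,2):
0 1 0
0 1 0
0 0 0

After press 7 at (2,1):
0 1 0
0 0 0
1 1 1

After press 8 at (2,0):
0 1 0
1 0 0
0 0 1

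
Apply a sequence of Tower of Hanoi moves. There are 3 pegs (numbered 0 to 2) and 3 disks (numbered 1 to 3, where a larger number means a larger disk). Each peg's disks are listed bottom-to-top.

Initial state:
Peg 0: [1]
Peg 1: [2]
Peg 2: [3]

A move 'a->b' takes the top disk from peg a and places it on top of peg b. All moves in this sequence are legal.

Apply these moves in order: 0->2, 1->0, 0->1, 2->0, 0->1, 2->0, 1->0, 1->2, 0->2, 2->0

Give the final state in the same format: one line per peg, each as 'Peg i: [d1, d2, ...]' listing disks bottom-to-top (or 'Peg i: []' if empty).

After move 1 (0->2):
Peg 0: []
Peg 1: [2]
Peg 2: [3, 1]

After move 2 (1->0):
Peg 0: [2]
Peg 1: []
Peg 2: [3, 1]

After move 3 (0->1):
Peg 0: []
Peg 1: [2]
Peg 2: [3, 1]

After move 4 (2->0):
Peg 0: [1]
Peg 1: [2]
Peg 2: [3]

After move 5 (0->1):
Peg 0: []
Peg 1: [2, 1]
Peg 2: [3]

After move 6 (2->0):
Peg 0: [3]
Peg 1: [2, 1]
Peg 2: []

After move 7 (1->0):
Peg 0: [3, 1]
Peg 1: [2]
Peg 2: []

After move 8 (1->2):
Peg 0: [3, 1]
Peg 1: []
Peg 2: [2]

After move 9 (0->2):
Peg 0: [3]
Peg 1: []
Peg 2: [2, 1]

After move 10 (2->0):
Peg 0: [3, 1]
Peg 1: []
Peg 2: [2]

Answer: Peg 0: [3, 1]
Peg 1: []
Peg 2: [2]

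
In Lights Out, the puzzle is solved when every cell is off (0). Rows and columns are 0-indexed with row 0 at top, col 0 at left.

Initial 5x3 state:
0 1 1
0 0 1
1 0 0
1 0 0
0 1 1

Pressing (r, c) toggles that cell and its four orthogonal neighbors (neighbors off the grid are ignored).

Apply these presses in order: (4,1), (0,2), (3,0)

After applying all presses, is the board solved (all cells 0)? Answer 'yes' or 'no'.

Answer: yes

Derivation:
After press 1 at (4,1):
0 1 1
0 0 1
1 0 0
1 1 0
1 0 0

After press 2 at (0,2):
0 0 0
0 0 0
1 0 0
1 1 0
1 0 0

After press 3 at (3,0):
0 0 0
0 0 0
0 0 0
0 0 0
0 0 0

Lights still on: 0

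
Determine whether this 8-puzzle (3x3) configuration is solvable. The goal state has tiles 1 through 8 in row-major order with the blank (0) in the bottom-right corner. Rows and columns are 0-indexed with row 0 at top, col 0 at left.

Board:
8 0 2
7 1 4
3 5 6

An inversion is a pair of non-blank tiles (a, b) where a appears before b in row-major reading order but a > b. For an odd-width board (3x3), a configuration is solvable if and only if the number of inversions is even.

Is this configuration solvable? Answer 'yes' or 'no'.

Answer: yes

Derivation:
Inversions (pairs i<j in row-major order where tile[i] > tile[j] > 0): 14
14 is even, so the puzzle is solvable.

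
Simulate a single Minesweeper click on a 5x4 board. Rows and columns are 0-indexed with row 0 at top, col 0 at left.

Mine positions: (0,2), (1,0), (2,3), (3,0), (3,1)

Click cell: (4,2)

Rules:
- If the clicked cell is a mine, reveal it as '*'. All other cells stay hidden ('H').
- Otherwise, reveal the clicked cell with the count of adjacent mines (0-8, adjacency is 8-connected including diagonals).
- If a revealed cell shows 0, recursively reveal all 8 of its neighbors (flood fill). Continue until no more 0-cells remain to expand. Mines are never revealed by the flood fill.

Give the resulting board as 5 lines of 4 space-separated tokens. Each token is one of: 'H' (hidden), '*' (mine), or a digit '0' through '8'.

H H H H
H H H H
H H H H
H H H H
H H 1 H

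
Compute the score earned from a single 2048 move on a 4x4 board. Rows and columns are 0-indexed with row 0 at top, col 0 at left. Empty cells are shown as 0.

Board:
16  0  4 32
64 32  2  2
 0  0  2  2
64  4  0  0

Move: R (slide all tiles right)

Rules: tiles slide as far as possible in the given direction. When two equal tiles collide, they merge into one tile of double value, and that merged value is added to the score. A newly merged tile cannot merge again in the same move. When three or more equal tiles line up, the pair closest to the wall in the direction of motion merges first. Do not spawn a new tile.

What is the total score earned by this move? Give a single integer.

Answer: 8

Derivation:
Slide right:
row 0: [16, 0, 4, 32] -> [0, 16, 4, 32]  score +0 (running 0)
row 1: [64, 32, 2, 2] -> [0, 64, 32, 4]  score +4 (running 4)
row 2: [0, 0, 2, 2] -> [0, 0, 0, 4]  score +4 (running 8)
row 3: [64, 4, 0, 0] -> [0, 0, 64, 4]  score +0 (running 8)
Board after move:
 0 16  4 32
 0 64 32  4
 0  0  0  4
 0  0 64  4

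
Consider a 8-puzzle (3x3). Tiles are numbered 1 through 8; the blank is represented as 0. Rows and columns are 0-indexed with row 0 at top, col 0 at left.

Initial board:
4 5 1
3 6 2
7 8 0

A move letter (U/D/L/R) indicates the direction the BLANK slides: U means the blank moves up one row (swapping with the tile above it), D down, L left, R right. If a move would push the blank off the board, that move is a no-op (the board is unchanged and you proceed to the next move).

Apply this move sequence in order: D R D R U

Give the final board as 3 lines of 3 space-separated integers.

After move 1 (D):
4 5 1
3 6 2
7 8 0

After move 2 (R):
4 5 1
3 6 2
7 8 0

After move 3 (D):
4 5 1
3 6 2
7 8 0

After move 4 (R):
4 5 1
3 6 2
7 8 0

After move 5 (U):
4 5 1
3 6 0
7 8 2

Answer: 4 5 1
3 6 0
7 8 2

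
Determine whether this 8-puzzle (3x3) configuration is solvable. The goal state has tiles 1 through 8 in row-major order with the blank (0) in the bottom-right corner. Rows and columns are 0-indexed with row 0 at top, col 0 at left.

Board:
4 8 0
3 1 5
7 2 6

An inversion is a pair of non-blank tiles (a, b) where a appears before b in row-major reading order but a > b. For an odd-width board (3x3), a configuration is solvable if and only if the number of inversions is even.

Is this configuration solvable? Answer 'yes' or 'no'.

Answer: yes

Derivation:
Inversions (pairs i<j in row-major order where tile[i] > tile[j] > 0): 14
14 is even, so the puzzle is solvable.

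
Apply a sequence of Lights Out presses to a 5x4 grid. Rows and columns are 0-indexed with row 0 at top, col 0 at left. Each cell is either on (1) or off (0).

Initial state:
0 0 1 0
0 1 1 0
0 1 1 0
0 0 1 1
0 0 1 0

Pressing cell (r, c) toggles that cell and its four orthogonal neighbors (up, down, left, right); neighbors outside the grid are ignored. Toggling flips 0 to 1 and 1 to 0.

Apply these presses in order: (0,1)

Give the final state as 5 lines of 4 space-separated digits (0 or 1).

After press 1 at (0,1):
1 1 0 0
0 0 1 0
0 1 1 0
0 0 1 1
0 0 1 0

Answer: 1 1 0 0
0 0 1 0
0 1 1 0
0 0 1 1
0 0 1 0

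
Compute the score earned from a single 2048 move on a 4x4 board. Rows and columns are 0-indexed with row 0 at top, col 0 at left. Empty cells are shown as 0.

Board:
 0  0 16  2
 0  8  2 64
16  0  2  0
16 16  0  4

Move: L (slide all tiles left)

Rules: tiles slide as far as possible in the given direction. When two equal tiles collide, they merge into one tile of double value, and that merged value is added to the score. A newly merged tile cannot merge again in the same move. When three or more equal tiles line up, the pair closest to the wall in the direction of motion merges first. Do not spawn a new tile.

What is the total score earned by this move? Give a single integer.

Answer: 32

Derivation:
Slide left:
row 0: [0, 0, 16, 2] -> [16, 2, 0, 0]  score +0 (running 0)
row 1: [0, 8, 2, 64] -> [8, 2, 64, 0]  score +0 (running 0)
row 2: [16, 0, 2, 0] -> [16, 2, 0, 0]  score +0 (running 0)
row 3: [16, 16, 0, 4] -> [32, 4, 0, 0]  score +32 (running 32)
Board after move:
16  2  0  0
 8  2 64  0
16  2  0  0
32  4  0  0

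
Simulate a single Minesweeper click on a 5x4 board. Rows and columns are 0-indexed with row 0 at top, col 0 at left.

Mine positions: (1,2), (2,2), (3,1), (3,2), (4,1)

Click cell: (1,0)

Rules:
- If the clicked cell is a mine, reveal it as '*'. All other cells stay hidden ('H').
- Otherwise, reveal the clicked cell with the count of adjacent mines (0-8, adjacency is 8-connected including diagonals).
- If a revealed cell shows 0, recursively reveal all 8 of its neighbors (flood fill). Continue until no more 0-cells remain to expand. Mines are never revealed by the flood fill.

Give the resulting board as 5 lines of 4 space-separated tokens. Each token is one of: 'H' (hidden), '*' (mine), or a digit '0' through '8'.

0 1 H H
0 2 H H
1 4 H H
H H H H
H H H H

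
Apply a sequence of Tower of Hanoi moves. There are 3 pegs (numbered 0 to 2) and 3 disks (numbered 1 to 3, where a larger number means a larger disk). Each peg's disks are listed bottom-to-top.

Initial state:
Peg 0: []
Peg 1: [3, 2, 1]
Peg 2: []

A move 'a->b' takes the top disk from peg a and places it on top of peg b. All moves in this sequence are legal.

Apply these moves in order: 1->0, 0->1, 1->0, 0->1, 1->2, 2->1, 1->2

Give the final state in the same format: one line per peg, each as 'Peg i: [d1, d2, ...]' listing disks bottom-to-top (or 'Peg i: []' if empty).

After move 1 (1->0):
Peg 0: [1]
Peg 1: [3, 2]
Peg 2: []

After move 2 (0->1):
Peg 0: []
Peg 1: [3, 2, 1]
Peg 2: []

After move 3 (1->0):
Peg 0: [1]
Peg 1: [3, 2]
Peg 2: []

After move 4 (0->1):
Peg 0: []
Peg 1: [3, 2, 1]
Peg 2: []

After move 5 (1->2):
Peg 0: []
Peg 1: [3, 2]
Peg 2: [1]

After move 6 (2->1):
Peg 0: []
Peg 1: [3, 2, 1]
Peg 2: []

After move 7 (1->2):
Peg 0: []
Peg 1: [3, 2]
Peg 2: [1]

Answer: Peg 0: []
Peg 1: [3, 2]
Peg 2: [1]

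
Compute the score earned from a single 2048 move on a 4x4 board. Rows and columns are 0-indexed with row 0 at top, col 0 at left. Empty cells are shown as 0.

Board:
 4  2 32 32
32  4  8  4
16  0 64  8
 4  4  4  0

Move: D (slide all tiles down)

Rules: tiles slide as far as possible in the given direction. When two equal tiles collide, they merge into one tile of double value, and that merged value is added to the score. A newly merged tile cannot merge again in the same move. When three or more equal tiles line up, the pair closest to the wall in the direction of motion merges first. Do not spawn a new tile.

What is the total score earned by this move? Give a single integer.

Answer: 8

Derivation:
Slide down:
col 0: [4, 32, 16, 4] -> [4, 32, 16, 4]  score +0 (running 0)
col 1: [2, 4, 0, 4] -> [0, 0, 2, 8]  score +8 (running 8)
col 2: [32, 8, 64, 4] -> [32, 8, 64, 4]  score +0 (running 8)
col 3: [32, 4, 8, 0] -> [0, 32, 4, 8]  score +0 (running 8)
Board after move:
 4  0 32  0
32  0  8 32
16  2 64  4
 4  8  4  8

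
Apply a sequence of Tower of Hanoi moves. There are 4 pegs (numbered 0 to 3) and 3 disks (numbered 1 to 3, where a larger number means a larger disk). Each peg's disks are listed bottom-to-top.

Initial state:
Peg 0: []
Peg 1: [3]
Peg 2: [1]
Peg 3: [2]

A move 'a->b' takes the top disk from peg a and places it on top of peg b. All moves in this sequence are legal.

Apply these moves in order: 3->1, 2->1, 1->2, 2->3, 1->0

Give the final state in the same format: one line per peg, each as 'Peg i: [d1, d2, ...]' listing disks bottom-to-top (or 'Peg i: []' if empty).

After move 1 (3->1):
Peg 0: []
Peg 1: [3, 2]
Peg 2: [1]
Peg 3: []

After move 2 (2->1):
Peg 0: []
Peg 1: [3, 2, 1]
Peg 2: []
Peg 3: []

After move 3 (1->2):
Peg 0: []
Peg 1: [3, 2]
Peg 2: [1]
Peg 3: []

After move 4 (2->3):
Peg 0: []
Peg 1: [3, 2]
Peg 2: []
Peg 3: [1]

After move 5 (1->0):
Peg 0: [2]
Peg 1: [3]
Peg 2: []
Peg 3: [1]

Answer: Peg 0: [2]
Peg 1: [3]
Peg 2: []
Peg 3: [1]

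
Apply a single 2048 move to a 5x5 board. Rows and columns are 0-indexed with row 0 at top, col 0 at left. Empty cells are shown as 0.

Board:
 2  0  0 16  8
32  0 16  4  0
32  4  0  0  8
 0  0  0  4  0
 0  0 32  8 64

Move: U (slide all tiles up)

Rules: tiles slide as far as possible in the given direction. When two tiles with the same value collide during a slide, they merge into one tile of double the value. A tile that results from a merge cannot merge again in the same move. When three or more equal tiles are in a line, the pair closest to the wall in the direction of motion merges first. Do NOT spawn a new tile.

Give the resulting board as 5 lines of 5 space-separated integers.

Slide up:
col 0: [2, 32, 32, 0, 0] -> [2, 64, 0, 0, 0]
col 1: [0, 0, 4, 0, 0] -> [4, 0, 0, 0, 0]
col 2: [0, 16, 0, 0, 32] -> [16, 32, 0, 0, 0]
col 3: [16, 4, 0, 4, 8] -> [16, 8, 8, 0, 0]
col 4: [8, 0, 8, 0, 64] -> [16, 64, 0, 0, 0]

Answer:  2  4 16 16 16
64  0 32  8 64
 0  0  0  8  0
 0  0  0  0  0
 0  0  0  0  0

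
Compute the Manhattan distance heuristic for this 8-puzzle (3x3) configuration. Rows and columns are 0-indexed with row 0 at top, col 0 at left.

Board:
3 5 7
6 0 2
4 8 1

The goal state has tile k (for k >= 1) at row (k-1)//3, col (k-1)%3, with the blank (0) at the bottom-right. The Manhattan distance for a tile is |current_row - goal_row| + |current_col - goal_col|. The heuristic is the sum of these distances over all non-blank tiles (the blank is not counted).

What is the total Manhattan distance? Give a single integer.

Answer: 16

Derivation:
Tile 3: at (0,0), goal (0,2), distance |0-0|+|0-2| = 2
Tile 5: at (0,1), goal (1,1), distance |0-1|+|1-1| = 1
Tile 7: at (0,2), goal (2,0), distance |0-2|+|2-0| = 4
Tile 6: at (1,0), goal (1,2), distance |1-1|+|0-2| = 2
Tile 2: at (1,2), goal (0,1), distance |1-0|+|2-1| = 2
Tile 4: at (2,0), goal (1,0), distance |2-1|+|0-0| = 1
Tile 8: at (2,1), goal (2,1), distance |2-2|+|1-1| = 0
Tile 1: at (2,2), goal (0,0), distance |2-0|+|2-0| = 4
Sum: 2 + 1 + 4 + 2 + 2 + 1 + 0 + 4 = 16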